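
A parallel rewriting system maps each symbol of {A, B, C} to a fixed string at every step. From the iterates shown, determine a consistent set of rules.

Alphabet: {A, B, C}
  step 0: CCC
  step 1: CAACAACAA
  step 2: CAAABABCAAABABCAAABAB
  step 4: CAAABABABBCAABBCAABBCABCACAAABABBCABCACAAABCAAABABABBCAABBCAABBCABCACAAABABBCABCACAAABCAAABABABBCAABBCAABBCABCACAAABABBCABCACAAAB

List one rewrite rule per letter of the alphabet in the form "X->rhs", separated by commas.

A->AB, B->BCA, C->CAA

  step 1 ⇒ step 2: CAACAACAA ⇒ CAA·AB·AB·CAA·AB·AB·CAA·AB·AB
    A ↦ AB
    C ↦ CAA
    B ↦ BCA  (constrained at step 2)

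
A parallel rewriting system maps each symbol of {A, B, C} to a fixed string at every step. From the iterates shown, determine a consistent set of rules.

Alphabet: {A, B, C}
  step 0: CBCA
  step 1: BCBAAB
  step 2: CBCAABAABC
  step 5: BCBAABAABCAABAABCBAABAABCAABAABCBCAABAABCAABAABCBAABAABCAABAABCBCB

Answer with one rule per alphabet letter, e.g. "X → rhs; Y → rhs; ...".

A->AAB, B->C, C->B

  step 1 ⇒ step 2: BCBAAB ⇒ C·B·C·AAB·AAB·C
    A ↦ AAB
    B ↦ C
    C ↦ B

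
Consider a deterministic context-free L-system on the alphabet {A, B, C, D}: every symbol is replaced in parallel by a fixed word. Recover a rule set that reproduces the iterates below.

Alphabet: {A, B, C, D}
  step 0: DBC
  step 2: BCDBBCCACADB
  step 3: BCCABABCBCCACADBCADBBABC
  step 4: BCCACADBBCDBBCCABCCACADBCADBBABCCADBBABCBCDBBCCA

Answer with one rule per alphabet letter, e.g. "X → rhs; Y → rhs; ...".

  step 3 ⇒ step 4: BCCABABCBCCACADBCADBBABC ⇒ BC·CA·CA·DB·BC·DB·BC·CA·BC·CA·CA·DB·CA·DB·BA·BC·CA·DB·BA·BC·BC·DB·BC·CA
    A ↦ DB
    B ↦ BC
    C ↦ CA
    D ↦ BA

A->DB, B->BC, C->CA, D->BA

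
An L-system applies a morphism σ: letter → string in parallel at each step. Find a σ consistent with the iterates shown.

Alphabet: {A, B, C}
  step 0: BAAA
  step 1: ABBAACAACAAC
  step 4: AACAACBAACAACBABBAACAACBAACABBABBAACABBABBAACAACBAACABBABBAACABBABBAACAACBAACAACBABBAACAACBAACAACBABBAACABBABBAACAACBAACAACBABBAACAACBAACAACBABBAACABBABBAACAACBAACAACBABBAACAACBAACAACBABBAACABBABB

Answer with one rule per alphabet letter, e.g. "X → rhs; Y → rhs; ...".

  step 0 ⇒ step 1: BAAA ⇒ ABB·AAC·AAC·AAC
    A ↦ AAC
    B ↦ ABB
    C ↦ B  (constrained at step 1)

A->AAC, B->ABB, C->B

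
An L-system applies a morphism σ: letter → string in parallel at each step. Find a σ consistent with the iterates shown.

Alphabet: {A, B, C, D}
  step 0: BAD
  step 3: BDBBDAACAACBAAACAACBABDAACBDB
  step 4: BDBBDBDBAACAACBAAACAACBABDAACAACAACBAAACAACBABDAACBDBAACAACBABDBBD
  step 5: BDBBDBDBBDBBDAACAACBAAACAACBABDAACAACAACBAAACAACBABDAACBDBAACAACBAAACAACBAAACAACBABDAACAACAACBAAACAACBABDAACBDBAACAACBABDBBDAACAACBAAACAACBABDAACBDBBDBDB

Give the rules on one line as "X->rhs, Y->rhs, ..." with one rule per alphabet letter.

A->AAC, B->BD, C->BA, D->B

  step 4 ⇒ step 5: BDBBDBDBAACAACBAAACAACBABDAACAACAACBAAACAACBABDAACBDBAACAACBABDBBD ⇒ BD·B·BD·BD·B·BD·B·BD·AAC·AAC·BA·AAC·AAC·BA·BD·AAC·AAC·AAC·BA·AAC·AAC·BA·BD·AAC·BD·B·AAC·AAC·BA·AAC·AAC·BA·AAC·AAC·BA·BD·AAC·AAC·AAC·BA·AAC·AAC·BA·BD·AAC·BD·B·AAC·AAC·BA·BD·B·BD·AAC·AAC·BA·AAC·AAC·BA·BD·AAC·BD·B·BD·BD·B
    A ↦ AAC
    B ↦ BD
    C ↦ BA
    D ↦ B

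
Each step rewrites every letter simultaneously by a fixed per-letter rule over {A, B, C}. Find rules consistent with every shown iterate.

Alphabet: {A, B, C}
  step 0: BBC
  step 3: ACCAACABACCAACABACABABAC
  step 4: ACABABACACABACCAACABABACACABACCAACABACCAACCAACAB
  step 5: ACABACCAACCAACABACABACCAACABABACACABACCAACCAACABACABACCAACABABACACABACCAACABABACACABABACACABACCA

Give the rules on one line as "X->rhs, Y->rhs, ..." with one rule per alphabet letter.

  step 4 ⇒ step 5: ACABABACACABACCAACABABACACABACCAACABACCAACCAACAB ⇒ AC·AB·AC·CA·AC·CA·AC·AB·AC·AB·AC·CA·AC·AB·AB·AC·AC·AB·AC·CA·AC·CA·AC·AB·AC·AB·AC·CA·AC·AB·AB·AC·AC·AB·AC·CA·AC·AB·AB·AC·AC·AB·AB·AC·AC·AB·AC·CA
    A ↦ AC
    B ↦ CA
    C ↦ AB

A->AC, B->CA, C->AB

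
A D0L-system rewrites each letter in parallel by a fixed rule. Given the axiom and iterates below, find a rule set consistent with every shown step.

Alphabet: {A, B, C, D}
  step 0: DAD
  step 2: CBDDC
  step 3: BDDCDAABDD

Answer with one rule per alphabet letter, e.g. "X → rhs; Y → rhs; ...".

  step 2 ⇒ step 3: CBDDC ⇒ BDD·CD·A·A·BDD
    B ↦ CD
    C ↦ BDD
    D ↦ A
    A ↦ C  (constrained at step 0)

A->C, B->CD, C->BDD, D->A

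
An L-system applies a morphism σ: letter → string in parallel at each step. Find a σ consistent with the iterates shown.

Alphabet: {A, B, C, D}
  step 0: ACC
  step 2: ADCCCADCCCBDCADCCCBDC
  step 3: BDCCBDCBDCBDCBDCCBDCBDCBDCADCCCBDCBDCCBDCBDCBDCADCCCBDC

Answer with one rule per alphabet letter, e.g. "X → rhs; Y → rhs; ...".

  step 2 ⇒ step 3: ADCCCADCCCBDCADCCCBDC ⇒ BD·CC·BDC·BDC·BDC·BD·CC·BDC·BDC·BDC·ADC·CC·BDC·BD·CC·BDC·BDC·BDC·ADC·CC·BDC
    A ↦ BD
    B ↦ ADC
    C ↦ BDC
    D ↦ CC

A->BD, B->ADC, C->BDC, D->CC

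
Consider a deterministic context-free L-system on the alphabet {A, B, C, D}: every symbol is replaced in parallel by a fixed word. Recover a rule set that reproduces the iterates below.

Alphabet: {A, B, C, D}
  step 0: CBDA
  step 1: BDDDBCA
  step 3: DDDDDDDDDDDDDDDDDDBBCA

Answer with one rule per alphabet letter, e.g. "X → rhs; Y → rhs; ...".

A->BCA, B->D, C->B, D->DD

  step 0 ⇒ step 1: CBDA ⇒ B·D·DD·BCA
    A ↦ BCA
    B ↦ D
    C ↦ B
    D ↦ DD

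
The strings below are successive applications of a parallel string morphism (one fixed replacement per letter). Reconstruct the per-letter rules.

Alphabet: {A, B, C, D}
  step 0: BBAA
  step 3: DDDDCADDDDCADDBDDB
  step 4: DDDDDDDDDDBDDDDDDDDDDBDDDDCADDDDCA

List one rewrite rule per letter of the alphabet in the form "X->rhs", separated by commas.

A->B, B->CA, C->DD, D->DD

  step 3 ⇒ step 4: DDDDCADDDDCADDBDDB ⇒ DD·DD·DD·DD·DD·B·DD·DD·DD·DD·DD·B·DD·DD·CA·DD·DD·CA
    A ↦ B
    B ↦ CA
    C ↦ DD
    D ↦ DD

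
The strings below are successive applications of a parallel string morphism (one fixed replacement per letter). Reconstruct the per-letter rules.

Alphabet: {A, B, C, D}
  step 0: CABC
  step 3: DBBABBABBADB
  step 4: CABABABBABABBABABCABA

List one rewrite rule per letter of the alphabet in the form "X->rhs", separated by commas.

  step 3 ⇒ step 4: DBBABBABBADB ⇒ CA·BA·BA·B·BA·BA·B·BA·BA·B·CA·BA
    A ↦ B
    B ↦ BA
    D ↦ CA
    C ↦ D  (constrained at step 0)

A->B, B->BA, C->D, D->CA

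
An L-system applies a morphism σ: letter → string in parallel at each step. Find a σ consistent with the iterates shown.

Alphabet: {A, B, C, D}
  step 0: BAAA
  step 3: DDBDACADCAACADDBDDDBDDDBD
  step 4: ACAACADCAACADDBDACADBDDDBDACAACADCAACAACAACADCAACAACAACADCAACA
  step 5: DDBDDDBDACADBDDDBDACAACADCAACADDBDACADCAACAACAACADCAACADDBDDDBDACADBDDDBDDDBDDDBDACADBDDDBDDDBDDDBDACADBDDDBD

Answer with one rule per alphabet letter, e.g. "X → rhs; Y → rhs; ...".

  step 4 ⇒ step 5: ACAACADCAACADDBDACADBDDDBDACAACADCAACAACAACADCAACAACAACADCAACA ⇒ D·DB·D·D·DB·D·ACA·DB·D·D·DB·D·ACA·ACA·DCA·ACA·D·DB·D·ACA·DCA·ACA·ACA·ACA·DCA·ACA·D·DB·D·D·DB·D·ACA·DB·D·D·DB·D·D·DB·D·D·DB·D·ACA·DB·D·D·DB·D·D·DB·D·D·DB·D·ACA·DB·D·D·DB·D
    A ↦ D
    B ↦ DCA
    C ↦ DB
    D ↦ ACA

A->D, B->DCA, C->DB, D->ACA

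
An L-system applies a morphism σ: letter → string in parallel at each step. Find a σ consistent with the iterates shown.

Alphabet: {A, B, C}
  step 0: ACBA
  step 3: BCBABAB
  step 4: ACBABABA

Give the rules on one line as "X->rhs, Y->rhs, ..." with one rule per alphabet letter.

A->B, B->A, C->CB

  step 3 ⇒ step 4: BCBABAB ⇒ A·CB·A·B·A·B·A
    A ↦ B
    B ↦ A
    C ↦ CB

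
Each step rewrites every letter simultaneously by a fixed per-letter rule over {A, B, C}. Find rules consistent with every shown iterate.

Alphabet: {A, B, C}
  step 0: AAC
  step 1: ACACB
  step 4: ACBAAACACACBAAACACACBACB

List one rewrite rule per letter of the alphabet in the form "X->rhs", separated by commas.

A->AC, B->AA, C->B

  step 0 ⇒ step 1: AAC ⇒ AC·AC·B
    A ↦ AC
    C ↦ B
    B ↦ AA  (constrained at step 1)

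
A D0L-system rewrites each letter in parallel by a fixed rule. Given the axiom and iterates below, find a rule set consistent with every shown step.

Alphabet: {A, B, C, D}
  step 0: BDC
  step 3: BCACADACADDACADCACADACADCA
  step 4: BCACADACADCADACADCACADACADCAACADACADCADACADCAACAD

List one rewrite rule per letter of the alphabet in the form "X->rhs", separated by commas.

A->D, B->BC, C->ACA, D->CA

  step 3 ⇒ step 4: BCACADACADDACADCACADACADCA ⇒ BC·ACA·D·ACA·D·CA·D·ACA·D·CA·CA·D·ACA·D·CA·ACA·D·ACA·D·CA·D·ACA·D·CA·ACA·D
    A ↦ D
    B ↦ BC
    C ↦ ACA
    D ↦ CA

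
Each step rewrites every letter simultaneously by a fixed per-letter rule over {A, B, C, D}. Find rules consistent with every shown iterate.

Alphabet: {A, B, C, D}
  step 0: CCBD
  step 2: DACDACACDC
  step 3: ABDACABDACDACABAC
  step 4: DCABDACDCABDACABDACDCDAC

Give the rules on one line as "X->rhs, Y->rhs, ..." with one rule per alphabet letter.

A->D, B->C, C->AC, D->AB

  step 3 ⇒ step 4: ABDACABDACDACABAC ⇒ D·C·AB·D·AC·D·C·AB·D·AC·AB·D·AC·D·C·D·AC
    A ↦ D
    B ↦ C
    C ↦ AC
    D ↦ AB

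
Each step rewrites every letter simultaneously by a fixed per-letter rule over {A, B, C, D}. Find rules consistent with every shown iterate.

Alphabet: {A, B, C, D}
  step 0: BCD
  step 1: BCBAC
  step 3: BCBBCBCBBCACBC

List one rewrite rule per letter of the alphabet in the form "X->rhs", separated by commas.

A->BD, B->BC, C->B, D->AC

  step 0 ⇒ step 1: BCD ⇒ BC·B·AC
    B ↦ BC
    C ↦ B
    D ↦ AC
    A ↦ BD  (constrained at step 1)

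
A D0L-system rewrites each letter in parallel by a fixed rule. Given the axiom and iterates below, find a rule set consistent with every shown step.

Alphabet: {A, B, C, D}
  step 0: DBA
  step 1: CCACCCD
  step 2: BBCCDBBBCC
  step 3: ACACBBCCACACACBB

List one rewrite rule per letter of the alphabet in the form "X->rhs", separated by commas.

A->CCD, B->AC, C->B, D->CC

  step 2 ⇒ step 3: BBCCDBBBCC ⇒ AC·AC·B·B·CC·AC·AC·AC·B·B
    B ↦ AC
    C ↦ B
    D ↦ CC
  step 0 ⇒ step 1: DBA ⇒ CC·AC·CCD
    A ↦ CCD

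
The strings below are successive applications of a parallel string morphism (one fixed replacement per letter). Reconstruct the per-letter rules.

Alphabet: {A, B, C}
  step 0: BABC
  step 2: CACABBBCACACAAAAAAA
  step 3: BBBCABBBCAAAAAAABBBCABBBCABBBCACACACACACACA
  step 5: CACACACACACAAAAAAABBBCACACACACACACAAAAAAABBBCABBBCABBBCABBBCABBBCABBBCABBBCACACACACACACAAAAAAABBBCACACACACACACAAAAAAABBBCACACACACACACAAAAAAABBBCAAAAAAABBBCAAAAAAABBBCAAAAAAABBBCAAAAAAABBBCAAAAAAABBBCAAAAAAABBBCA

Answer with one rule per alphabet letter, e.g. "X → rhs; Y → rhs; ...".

  step 2 ⇒ step 3: CACABBBCACACAAAAAAA ⇒ BBB·CA·BBB·CA·AA·AA·AA·BBB·CA·BBB·CA·BBB·CA·CA·CA·CA·CA·CA·CA
    A ↦ CA
    B ↦ AA
    C ↦ BBB

A->CA, B->AA, C->BBB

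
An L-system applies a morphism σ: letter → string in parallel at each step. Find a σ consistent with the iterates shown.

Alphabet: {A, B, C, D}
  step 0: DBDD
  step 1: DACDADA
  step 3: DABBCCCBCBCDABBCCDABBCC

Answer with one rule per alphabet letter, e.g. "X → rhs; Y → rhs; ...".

  step 0 ⇒ step 1: DBDD ⇒ DA·C·DA·DA
    B ↦ C
    D ↦ DA
    A ↦ BB  (constrained at step 1)
    C ↦ BCB  (constrained at step 1)

A->BB, B->C, C->BCB, D->DA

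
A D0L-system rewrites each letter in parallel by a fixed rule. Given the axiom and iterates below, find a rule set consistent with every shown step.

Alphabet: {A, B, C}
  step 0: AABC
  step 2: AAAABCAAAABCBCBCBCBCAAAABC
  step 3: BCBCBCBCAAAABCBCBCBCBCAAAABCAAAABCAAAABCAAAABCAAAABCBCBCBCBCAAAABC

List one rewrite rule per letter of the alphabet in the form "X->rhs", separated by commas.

  step 2 ⇒ step 3: AAAABCAAAABCBCBCBCBCAAAABC ⇒ BC·BC·BC·BC·AAA·ABC·BC·BC·BC·BC·AAA·ABC·AAA·ABC·AAA·ABC·AAA·ABC·AAA·ABC·BC·BC·BC·BC·AAA·ABC
    A ↦ BC
    B ↦ AAA
    C ↦ ABC

A->BC, B->AAA, C->ABC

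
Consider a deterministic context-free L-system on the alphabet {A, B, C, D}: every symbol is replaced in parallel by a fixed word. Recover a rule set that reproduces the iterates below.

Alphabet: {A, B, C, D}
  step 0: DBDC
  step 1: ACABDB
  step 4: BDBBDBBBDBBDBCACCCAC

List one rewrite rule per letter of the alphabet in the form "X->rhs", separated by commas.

A->B, B->C, C->BDB, D->A

  step 0 ⇒ step 1: DBDC ⇒ A·C·A·BDB
    B ↦ C
    C ↦ BDB
    D ↦ A
    A ↦ B  (constrained at step 1)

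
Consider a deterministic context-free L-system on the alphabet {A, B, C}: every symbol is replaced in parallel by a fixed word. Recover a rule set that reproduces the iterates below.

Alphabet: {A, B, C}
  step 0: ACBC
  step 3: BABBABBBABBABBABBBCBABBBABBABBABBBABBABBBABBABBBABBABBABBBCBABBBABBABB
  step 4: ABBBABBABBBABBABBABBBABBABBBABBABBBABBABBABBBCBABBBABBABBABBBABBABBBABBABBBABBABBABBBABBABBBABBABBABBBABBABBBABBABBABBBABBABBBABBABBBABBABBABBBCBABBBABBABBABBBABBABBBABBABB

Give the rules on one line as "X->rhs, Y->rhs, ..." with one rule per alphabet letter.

A->B, B->ABB, C->BCB

  step 3 ⇒ step 4: BABBABBBABBABBABBBCBABBBABBABBABBBABBABBBABBABBBABBABBABBBCBABBBABBABB ⇒ ABB·B·ABB·ABB·B·ABB·ABB·ABB·B·ABB·ABB·B·ABB·ABB·B·ABB·ABB·ABB·BCB·ABB·B·ABB·ABB·ABB·B·ABB·ABB·B·ABB·ABB·B·ABB·ABB·ABB·B·ABB·ABB·B·ABB·ABB·ABB·B·ABB·ABB·B·ABB·ABB·ABB·B·ABB·ABB·B·ABB·ABB·B·ABB·ABB·ABB·BCB·ABB·B·ABB·ABB·ABB·B·ABB·ABB·B·ABB·ABB
    A ↦ B
    B ↦ ABB
    C ↦ BCB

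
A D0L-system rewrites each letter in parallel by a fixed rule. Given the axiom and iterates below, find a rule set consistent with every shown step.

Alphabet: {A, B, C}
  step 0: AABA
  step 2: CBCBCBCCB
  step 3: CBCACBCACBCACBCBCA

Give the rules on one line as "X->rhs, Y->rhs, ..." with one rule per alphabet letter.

  step 2 ⇒ step 3: CBCBCBCCB ⇒ CB·CA·CB·CA·CB·CA·CB·CB·CA
    B ↦ CA
    C ↦ CB
    A ↦ C  (constrained at step 0)

A->C, B->CA, C->CB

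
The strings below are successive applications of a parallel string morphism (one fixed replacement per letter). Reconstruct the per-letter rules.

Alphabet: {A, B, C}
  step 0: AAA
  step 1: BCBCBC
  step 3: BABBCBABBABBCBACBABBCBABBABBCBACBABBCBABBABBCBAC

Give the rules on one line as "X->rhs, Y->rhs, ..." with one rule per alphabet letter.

A->BC, B->BAB, C->BAC

  step 0 ⇒ step 1: AAA ⇒ BC·BC·BC
    A ↦ BC
    B ↦ BAB  (constrained at step 1)
    C ↦ BAC  (constrained at step 1)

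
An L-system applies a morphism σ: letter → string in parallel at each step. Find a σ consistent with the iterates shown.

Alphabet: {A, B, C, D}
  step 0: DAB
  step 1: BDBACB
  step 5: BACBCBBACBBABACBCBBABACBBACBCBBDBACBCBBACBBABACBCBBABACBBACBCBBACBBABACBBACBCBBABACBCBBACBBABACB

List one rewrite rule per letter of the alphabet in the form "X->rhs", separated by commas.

  step 0 ⇒ step 1: DAB ⇒ BD·BA·CB
    A ↦ BA
    B ↦ CB
    D ↦ BD
    C ↦ BA  (constrained at step 1)

A->BA, B->CB, C->BA, D->BD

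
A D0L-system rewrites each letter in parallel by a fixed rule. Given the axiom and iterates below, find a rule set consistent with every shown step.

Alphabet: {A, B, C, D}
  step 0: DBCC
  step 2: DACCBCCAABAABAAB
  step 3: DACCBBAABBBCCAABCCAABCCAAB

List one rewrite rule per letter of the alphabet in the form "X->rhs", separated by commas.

  step 2 ⇒ step 3: DACCBCCAABAABAAB ⇒ DAC·C·B·B·AAB·B·B·C·C·AAB·C·C·AAB·C·C·AAB
    A ↦ C
    B ↦ AAB
    C ↦ B
    D ↦ DAC

A->C, B->AAB, C->B, D->DAC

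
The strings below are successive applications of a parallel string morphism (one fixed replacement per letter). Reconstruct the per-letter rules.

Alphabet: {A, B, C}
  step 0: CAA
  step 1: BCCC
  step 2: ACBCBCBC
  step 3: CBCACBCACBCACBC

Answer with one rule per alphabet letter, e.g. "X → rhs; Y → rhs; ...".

A->C, B->AC, C->BC

  step 2 ⇒ step 3: ACBCBCBC ⇒ C·BC·AC·BC·AC·BC·AC·BC
    A ↦ C
    B ↦ AC
    C ↦ BC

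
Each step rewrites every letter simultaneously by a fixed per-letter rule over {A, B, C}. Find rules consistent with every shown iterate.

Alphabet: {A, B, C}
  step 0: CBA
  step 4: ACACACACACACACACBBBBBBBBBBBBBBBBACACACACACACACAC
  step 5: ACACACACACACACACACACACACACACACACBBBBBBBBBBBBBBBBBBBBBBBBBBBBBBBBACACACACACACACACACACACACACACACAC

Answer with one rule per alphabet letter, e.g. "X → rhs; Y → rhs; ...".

A->AC, B->BB, C->AC

  step 4 ⇒ step 5: ACACACACACACACACBBBBBBBBBBBBBBBBACACACACACACACAC ⇒ AC·AC·AC·AC·AC·AC·AC·AC·AC·AC·AC·AC·AC·AC·AC·AC·BB·BB·BB·BB·BB·BB·BB·BB·BB·BB·BB·BB·BB·BB·BB·BB·AC·AC·AC·AC·AC·AC·AC·AC·AC·AC·AC·AC·AC·AC·AC·AC
    A ↦ AC
    B ↦ BB
    C ↦ AC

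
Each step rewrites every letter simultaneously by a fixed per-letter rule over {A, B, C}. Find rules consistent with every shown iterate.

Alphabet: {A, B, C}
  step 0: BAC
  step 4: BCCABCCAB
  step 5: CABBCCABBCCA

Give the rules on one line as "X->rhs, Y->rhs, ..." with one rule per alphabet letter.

A->C, B->CA, C->B

  step 4 ⇒ step 5: BCCABCCAB ⇒ CA·B·B·C·CA·B·B·C·CA
    A ↦ C
    B ↦ CA
    C ↦ B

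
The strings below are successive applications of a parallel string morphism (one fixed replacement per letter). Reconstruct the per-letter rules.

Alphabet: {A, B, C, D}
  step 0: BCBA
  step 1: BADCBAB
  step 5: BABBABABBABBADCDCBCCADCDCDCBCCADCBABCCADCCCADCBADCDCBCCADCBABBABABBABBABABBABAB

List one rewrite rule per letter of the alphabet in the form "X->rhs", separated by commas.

A->B, B->BA, C->DC, D->CCA

  step 0 ⇒ step 1: BCBA ⇒ BA·DC·BA·B
    A ↦ B
    B ↦ BA
    C ↦ DC
    D ↦ CCA  (constrained at step 1)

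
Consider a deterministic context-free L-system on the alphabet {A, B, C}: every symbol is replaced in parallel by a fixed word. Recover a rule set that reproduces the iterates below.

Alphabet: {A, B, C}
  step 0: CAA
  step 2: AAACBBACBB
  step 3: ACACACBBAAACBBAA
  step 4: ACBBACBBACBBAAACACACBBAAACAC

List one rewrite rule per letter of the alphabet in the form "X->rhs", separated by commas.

  step 3 ⇒ step 4: ACACACBBAAACBBAA ⇒ AC·BB·AC·BB·AC·BB·A·A·AC·AC·AC·BB·A·A·AC·AC
    A ↦ AC
    B ↦ A
    C ↦ BB

A->AC, B->A, C->BB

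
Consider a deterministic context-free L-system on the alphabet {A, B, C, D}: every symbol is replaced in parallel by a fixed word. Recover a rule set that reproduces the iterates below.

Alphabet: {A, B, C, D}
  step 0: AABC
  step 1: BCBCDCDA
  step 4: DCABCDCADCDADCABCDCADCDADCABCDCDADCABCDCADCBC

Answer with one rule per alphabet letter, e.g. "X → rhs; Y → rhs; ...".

  step 0 ⇒ step 1: AABC ⇒ BC·BC·DCD·A
    A ↦ BC
    B ↦ DCD
    C ↦ A
    D ↦ DC  (constrained at step 1)

A->BC, B->DCD, C->A, D->DC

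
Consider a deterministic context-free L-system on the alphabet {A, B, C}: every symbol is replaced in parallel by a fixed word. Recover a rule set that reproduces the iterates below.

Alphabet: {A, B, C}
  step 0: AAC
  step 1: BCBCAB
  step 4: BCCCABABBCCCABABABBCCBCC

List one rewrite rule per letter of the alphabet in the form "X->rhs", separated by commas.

A->BC, B->C, C->AB

  step 0 ⇒ step 1: AAC ⇒ BC·BC·AB
    A ↦ BC
    C ↦ AB
    B ↦ C  (constrained at step 1)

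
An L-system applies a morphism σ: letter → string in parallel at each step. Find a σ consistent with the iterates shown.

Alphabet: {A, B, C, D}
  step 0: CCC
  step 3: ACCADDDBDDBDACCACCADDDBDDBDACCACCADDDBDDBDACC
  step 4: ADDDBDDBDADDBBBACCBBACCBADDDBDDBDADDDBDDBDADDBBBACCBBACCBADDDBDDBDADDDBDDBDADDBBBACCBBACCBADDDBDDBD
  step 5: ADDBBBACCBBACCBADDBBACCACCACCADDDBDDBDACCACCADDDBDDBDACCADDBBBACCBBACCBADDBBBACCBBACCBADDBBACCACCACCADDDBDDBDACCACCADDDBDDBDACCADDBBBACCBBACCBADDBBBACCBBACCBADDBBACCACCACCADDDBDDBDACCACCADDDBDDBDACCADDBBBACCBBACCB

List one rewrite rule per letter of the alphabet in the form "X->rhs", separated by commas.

A->ADD, B->ACC, C->DBD, D->B

  step 4 ⇒ step 5: ADDDBDDBDADDBBBACCBBACCBADDDBDDBDADDDBDDBDADDBBBACCBBACCBADDDBDDBDADDDBDDBDADDBBBACCBBACCBADDDBDDBD ⇒ ADD·B·B·B·ACC·B·B·ACC·B·ADD·B·B·ACC·ACC·ACC·ADD·DBD·DBD·ACC·ACC·ADD·DBD·DBD·ACC·ADD·B·B·B·ACC·B·B·ACC·B·ADD·B·B·B·ACC·B·B·ACC·B·ADD·B·B·ACC·ACC·ACC·ADD·DBD·DBD·ACC·ACC·ADD·DBD·DBD·ACC·ADD·B·B·B·ACC·B·B·ACC·B·ADD·B·B·B·ACC·B·B·ACC·B·ADD·B·B·ACC·ACC·ACC·ADD·DBD·DBD·ACC·ACC·ADD·DBD·DBD·ACC·ADD·B·B·B·ACC·B·B·ACC·B
    A ↦ ADD
    B ↦ ACC
    C ↦ DBD
    D ↦ B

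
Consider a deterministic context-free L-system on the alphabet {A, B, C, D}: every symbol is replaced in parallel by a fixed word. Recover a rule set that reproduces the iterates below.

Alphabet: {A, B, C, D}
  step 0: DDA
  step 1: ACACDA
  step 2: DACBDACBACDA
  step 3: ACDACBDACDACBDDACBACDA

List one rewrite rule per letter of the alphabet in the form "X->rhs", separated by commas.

  step 2 ⇒ step 3: DACBDACBACDA ⇒ AC·DA·CB·D·AC·DA·CB·D·DA·CB·AC·DA
    A ↦ DA
    B ↦ D
    C ↦ CB
    D ↦ AC

A->DA, B->D, C->CB, D->AC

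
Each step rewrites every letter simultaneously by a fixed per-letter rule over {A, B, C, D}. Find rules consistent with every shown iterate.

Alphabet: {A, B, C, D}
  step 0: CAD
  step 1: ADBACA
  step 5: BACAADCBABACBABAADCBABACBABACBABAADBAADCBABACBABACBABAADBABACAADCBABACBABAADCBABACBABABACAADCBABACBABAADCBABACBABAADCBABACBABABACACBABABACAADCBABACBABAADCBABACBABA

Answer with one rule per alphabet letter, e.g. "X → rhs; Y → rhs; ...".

A->BA, B->CBA, C->AD, D->CA

  step 0 ⇒ step 1: CAD ⇒ AD·BA·CA
    A ↦ BA
    C ↦ AD
    D ↦ CA
    B ↦ CBA  (constrained at step 1)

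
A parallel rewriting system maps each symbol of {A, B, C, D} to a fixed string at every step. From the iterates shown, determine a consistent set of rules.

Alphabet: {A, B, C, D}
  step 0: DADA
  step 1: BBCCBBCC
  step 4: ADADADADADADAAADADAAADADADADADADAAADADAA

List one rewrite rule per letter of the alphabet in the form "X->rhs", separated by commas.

  step 0 ⇒ step 1: DADA ⇒ BB·CC·BB·CC
    A ↦ CC
    D ↦ BB
    B ↦ A  (constrained at step 1)
    C ↦ AD  (constrained at step 1)

A->CC, B->A, C->AD, D->BB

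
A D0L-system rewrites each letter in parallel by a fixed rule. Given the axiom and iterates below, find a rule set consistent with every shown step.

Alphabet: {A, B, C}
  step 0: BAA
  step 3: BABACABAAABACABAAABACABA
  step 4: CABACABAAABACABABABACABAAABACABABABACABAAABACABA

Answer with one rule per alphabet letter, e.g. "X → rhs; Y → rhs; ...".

  step 3 ⇒ step 4: BABACABAAABACABAAABACABA ⇒ CA·BA·CA·BA·AA·BA·CA·BA·BA·BA·CA·BA·AA·BA·CA·BA·BA·BA·CA·BA·AA·BA·CA·BA
    A ↦ BA
    B ↦ CA
    C ↦ AA

A->BA, B->CA, C->AA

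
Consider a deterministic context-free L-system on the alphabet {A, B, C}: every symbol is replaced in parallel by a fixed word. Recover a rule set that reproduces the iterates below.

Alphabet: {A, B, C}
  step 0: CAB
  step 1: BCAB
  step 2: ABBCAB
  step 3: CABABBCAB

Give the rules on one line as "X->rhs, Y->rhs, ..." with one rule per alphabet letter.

A->C, B->AB, C->B

  step 2 ⇒ step 3: ABBCAB ⇒ C·AB·AB·B·C·AB
    A ↦ C
    B ↦ AB
    C ↦ B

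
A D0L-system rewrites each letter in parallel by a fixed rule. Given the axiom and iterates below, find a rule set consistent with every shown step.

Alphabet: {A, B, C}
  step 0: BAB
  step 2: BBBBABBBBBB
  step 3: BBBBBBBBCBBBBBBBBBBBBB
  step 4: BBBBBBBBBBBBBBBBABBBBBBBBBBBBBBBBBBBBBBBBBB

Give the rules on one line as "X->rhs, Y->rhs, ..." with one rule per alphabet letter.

  step 3 ⇒ step 4: BBBBBBBBCBBBBBBBBBBBBB ⇒ BB·BB·BB·BB·BB·BB·BB·BB·A·BB·BB·BB·BB·BB·BB·BB·BB·BB·BB·BB·BB·BB
    B ↦ BB
    C ↦ A
  step 2 ⇒ step 3: BBBBABBBBBB ⇒ BB·BB·BB·BB·CB·BB·BB·BB·BB·BB·BB
    A ↦ CB

A->CB, B->BB, C->A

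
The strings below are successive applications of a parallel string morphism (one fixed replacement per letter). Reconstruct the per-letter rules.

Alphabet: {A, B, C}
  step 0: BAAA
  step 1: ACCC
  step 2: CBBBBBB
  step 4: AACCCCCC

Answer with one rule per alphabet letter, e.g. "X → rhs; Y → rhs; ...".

A->C, B->A, C->BB

  step 1 ⇒ step 2: ACCC ⇒ C·BB·BB·BB
    A ↦ C
    C ↦ BB
  step 0 ⇒ step 1: BAAA ⇒ A·C·C·C
    B ↦ A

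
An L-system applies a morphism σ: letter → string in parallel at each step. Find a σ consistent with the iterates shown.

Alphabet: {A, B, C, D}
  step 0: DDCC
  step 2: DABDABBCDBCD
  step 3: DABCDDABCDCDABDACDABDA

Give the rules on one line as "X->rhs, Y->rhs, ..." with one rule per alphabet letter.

  step 2 ⇒ step 3: DABDABBCDBCD ⇒ DA·B·CD·DA·B·CD·CD·AB·DA·CD·AB·DA
    A ↦ B
    B ↦ CD
    C ↦ AB
    D ↦ DA

A->B, B->CD, C->AB, D->DA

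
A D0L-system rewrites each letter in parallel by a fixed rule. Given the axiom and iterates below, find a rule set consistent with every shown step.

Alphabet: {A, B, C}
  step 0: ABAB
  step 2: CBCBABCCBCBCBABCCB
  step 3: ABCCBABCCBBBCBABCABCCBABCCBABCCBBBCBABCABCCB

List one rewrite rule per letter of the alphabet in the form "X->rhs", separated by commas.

A->BB, B->CB, C->ABC

  step 2 ⇒ step 3: CBCBABCCBCBCBABCCB ⇒ ABC·CB·ABC·CB·BB·CB·ABC·ABC·CB·ABC·CB·ABC·CB·BB·CB·ABC·ABC·CB
    A ↦ BB
    B ↦ CB
    C ↦ ABC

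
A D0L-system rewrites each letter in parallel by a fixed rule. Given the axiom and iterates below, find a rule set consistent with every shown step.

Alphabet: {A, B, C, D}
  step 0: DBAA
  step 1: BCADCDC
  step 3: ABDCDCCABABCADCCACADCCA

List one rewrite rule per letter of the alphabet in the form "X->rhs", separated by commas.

A->DC, B->CA, C->AB, D->B

  step 0 ⇒ step 1: DBAA ⇒ B·CA·DC·DC
    A ↦ DC
    B ↦ CA
    D ↦ B
    C ↦ AB  (constrained at step 1)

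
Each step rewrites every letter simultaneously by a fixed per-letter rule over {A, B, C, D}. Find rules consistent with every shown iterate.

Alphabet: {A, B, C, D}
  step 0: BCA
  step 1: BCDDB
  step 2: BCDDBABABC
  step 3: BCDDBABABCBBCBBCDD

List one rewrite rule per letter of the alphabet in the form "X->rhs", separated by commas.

  step 2 ⇒ step 3: BCDDBABABC ⇒ BC·DD·BA·BA·BC·B·BC·B·BC·DD
    A ↦ B
    B ↦ BC
    C ↦ DD
    D ↦ BA

A->B, B->BC, C->DD, D->BA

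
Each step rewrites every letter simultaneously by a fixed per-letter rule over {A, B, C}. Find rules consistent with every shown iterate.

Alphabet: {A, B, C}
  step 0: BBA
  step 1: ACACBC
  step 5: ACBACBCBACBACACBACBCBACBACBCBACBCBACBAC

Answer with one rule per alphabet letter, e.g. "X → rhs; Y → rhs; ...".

A->BC, B->AC, C->B

  step 0 ⇒ step 1: BBA ⇒ AC·AC·BC
    A ↦ BC
    B ↦ AC
    C ↦ B  (constrained at step 1)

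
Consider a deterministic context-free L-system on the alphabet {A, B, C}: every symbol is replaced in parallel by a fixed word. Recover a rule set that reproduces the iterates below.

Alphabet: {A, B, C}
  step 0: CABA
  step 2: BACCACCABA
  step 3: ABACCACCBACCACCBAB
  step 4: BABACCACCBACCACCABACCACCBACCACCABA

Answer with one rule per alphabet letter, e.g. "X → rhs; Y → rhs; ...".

  step 3 ⇒ step 4: ABACCACCBACCACCBAB ⇒ B·A·B·ACC·ACC·B·ACC·ACC·A·B·ACC·ACC·B·ACC·ACC·A·B·A
    A ↦ B
    B ↦ A
    C ↦ ACC

A->B, B->A, C->ACC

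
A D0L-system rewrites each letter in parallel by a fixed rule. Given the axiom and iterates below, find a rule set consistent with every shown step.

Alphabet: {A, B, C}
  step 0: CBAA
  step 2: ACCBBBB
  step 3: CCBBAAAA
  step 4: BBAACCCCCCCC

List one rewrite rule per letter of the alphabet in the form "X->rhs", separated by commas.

A->CC, B->A, C->B

  step 3 ⇒ step 4: CCBBAAAA ⇒ B·B·A·A·CC·CC·CC·CC
    A ↦ CC
    B ↦ A
    C ↦ B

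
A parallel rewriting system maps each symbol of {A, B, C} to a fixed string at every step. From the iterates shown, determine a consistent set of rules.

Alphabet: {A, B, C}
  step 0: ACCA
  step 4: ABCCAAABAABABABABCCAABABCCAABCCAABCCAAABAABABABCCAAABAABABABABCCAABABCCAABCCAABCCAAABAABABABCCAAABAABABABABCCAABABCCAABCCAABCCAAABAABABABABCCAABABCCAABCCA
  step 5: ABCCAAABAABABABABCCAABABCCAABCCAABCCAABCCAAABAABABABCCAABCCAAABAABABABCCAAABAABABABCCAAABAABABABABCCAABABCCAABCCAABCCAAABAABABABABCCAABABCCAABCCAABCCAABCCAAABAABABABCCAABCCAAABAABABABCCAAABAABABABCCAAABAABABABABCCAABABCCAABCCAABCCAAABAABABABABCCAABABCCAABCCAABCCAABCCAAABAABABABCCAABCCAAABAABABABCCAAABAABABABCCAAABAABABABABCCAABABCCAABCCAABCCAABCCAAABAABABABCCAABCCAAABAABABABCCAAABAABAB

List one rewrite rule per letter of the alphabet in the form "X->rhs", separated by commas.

  step 4 ⇒ step 5: ABCCAAABAABABABABCCAABABCCAABCCAABCCAAABAABABABCCAAABAABABABABCCAABABCCAABCCAABCCAAABAABABABCCAAABAABABABABCCAABABCCAABCCAABCCAAABAABABABABCCAABABCCAABCCA ⇒ AB·CCA·AAB·AAB·AB·AB·AB·CCA·AB·AB·CCA·AB·CCA·AB·CCA·AB·CCA·AAB·AAB·AB·AB·CCA·AB·CCA·AAB·AAB·AB·AB·CCA·AAB·AAB·AB·AB·CCA·AAB·AAB·AB·AB·AB·CCA·AB·AB·CCA·AB·CCA·AB·CCA·AAB·AAB·AB·AB·AB·CCA·AB·AB·CCA·AB·CCA·AB·CCA·AB·CCA·AAB·AAB·AB·AB·CCA·AB·CCA·AAB·AAB·AB·AB·CCA·AAB·AAB·AB·AB·CCA·AAB·AAB·AB·AB·AB·CCA·AB·AB·CCA·AB·CCA·AB·CCA·AAB·AAB·AB·AB·AB·CCA·AB·AB·CCA·AB·CCA·AB·CCA·AB·CCA·AAB·AAB·AB·AB·CCA·AB·CCA·AAB·AAB·AB·AB·CCA·AAB·AAB·AB·AB·CCA·AAB·AAB·AB·AB·AB·CCA·AB·AB·CCA·AB·CCA·AB·CCA·AB·CCA·AAB·AAB·AB·AB·CCA·AB·CCA·AAB·AAB·AB·AB·CCA·AAB·AAB·AB
    A ↦ AB
    B ↦ CCA
    C ↦ AAB

A->AB, B->CCA, C->AAB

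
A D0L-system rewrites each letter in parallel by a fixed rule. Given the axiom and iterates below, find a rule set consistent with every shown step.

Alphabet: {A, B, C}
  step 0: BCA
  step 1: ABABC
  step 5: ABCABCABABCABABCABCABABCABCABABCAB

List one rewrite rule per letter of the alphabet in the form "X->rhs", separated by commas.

  step 0 ⇒ step 1: BCA ⇒ AB·AB·C
    A ↦ C
    B ↦ AB
    C ↦ AB

A->C, B->AB, C->AB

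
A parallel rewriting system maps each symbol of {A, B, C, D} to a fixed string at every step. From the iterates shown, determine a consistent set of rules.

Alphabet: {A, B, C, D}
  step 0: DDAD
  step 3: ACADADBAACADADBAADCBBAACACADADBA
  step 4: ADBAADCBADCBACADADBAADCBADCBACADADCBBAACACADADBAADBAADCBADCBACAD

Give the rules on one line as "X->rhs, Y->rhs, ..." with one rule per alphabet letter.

A->AD, B->AC, C->BA, D->CB

  step 3 ⇒ step 4: ACADADBAACADADBAADCBBAACACADADBA ⇒ AD·BA·AD·CB·AD·CB·AC·AD·AD·BA·AD·CB·AD·CB·AC·AD·AD·CB·BA·AC·AC·AD·AD·BA·AD·BA·AD·CB·AD·CB·AC·AD
    A ↦ AD
    B ↦ AC
    C ↦ BA
    D ↦ CB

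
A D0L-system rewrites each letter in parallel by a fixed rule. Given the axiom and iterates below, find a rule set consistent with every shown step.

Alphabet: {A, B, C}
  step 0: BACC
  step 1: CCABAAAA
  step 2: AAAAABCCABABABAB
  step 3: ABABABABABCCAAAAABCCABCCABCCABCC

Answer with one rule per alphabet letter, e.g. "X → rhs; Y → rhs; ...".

  step 2 ⇒ step 3: AAAAABCCABABABAB ⇒ AB·AB·AB·AB·AB·CC·AA·AA·AB·CC·AB·CC·AB·CC·AB·CC
    A ↦ AB
    B ↦ CC
    C ↦ AA

A->AB, B->CC, C->AA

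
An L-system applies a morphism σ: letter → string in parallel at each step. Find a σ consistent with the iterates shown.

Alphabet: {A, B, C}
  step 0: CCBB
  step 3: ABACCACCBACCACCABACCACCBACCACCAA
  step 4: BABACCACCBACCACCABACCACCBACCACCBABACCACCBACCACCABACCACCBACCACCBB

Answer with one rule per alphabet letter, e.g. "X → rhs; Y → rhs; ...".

A->B, B->A, C->ACC

  step 3 ⇒ step 4: ABACCACCBACCACCABACCACCBACCACCAA ⇒ B·A·B·ACC·ACC·B·ACC·ACC·A·B·ACC·ACC·B·ACC·ACC·B·A·B·ACC·ACC·B·ACC·ACC·A·B·ACC·ACC·B·ACC·ACC·B·B
    A ↦ B
    B ↦ A
    C ↦ ACC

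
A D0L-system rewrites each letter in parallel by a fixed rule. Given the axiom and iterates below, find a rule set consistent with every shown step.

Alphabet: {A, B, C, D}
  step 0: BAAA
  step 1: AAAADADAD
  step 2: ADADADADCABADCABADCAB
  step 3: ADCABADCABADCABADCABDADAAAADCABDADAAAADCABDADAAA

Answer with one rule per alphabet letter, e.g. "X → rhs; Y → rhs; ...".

A->AD, B->AAA, C->D, D->CAB

  step 2 ⇒ step 3: ADADADADCABADCABADCAB ⇒ AD·CAB·AD·CAB·AD·CAB·AD·CAB·D·AD·AAA·AD·CAB·D·AD·AAA·AD·CAB·D·AD·AAA
    A ↦ AD
    B ↦ AAA
    C ↦ D
    D ↦ CAB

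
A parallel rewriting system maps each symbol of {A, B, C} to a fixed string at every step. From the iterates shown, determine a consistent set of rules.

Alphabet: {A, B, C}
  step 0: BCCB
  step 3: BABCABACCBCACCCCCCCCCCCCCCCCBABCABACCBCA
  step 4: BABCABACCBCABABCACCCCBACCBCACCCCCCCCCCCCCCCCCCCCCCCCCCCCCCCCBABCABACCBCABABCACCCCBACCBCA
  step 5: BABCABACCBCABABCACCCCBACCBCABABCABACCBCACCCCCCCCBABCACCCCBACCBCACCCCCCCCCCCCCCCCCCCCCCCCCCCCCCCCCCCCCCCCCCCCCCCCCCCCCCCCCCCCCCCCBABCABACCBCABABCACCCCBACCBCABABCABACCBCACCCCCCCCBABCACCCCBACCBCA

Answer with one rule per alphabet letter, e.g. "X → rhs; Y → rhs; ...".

  step 4 ⇒ step 5: BABCABACCBCABABCACCCCBACCBCACCCCCCCCCCCCCCCCCCCCCCCCCCCCCCCCBABCABACCBCABABCACCCCBACCBCA ⇒ BA·BCA·BA·CC·BCA·BA·BCA·CC·CC·BA·CC·BCA·BA·BCA·BA·CC·BCA·CC·CC·CC·CC·BA·BCA·CC·CC·BA·CC·BCA·CC·CC·CC·CC·CC·CC·CC·CC·CC·CC·CC·CC·CC·CC·CC·CC·CC·CC·CC·CC·CC·CC·CC·CC·CC·CC·CC·CC·CC·CC·CC·CC·BA·BCA·BA·CC·BCA·BA·BCA·CC·CC·BA·CC·BCA·BA·BCA·BA·CC·BCA·CC·CC·CC·CC·BA·BCA·CC·CC·BA·CC·BCA
    A ↦ BCA
    B ↦ BA
    C ↦ CC

A->BCA, B->BA, C->CC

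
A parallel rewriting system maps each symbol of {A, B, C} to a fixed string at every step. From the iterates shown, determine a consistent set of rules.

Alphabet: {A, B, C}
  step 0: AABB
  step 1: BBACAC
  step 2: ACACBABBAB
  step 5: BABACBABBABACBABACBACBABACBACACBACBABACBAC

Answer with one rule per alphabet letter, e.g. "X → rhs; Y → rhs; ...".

  step 1 ⇒ step 2: BBACAC ⇒ AC·AC·B·AB·B·AB
    A ↦ B
    B ↦ AC
    C ↦ AB

A->B, B->AC, C->AB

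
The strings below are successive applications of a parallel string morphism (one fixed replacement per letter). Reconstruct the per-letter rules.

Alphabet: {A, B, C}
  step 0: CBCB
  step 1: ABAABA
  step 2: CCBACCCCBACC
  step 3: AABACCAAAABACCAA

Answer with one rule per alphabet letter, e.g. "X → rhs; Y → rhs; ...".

A->CC, B->BA, C->A

  step 2 ⇒ step 3: CCBACCCCBACC ⇒ A·A·BA·CC·A·A·A·A·BA·CC·A·A
    A ↦ CC
    B ↦ BA
    C ↦ A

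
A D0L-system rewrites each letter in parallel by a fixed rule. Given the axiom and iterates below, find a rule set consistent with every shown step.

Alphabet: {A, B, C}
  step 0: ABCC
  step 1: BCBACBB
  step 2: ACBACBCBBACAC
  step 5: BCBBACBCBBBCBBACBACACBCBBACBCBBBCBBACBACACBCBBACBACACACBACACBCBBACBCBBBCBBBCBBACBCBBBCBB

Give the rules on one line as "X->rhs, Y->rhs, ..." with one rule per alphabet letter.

  step 1 ⇒ step 2: BCBACBB ⇒ AC·B·AC·BCB·B·AC·AC
    A ↦ BCB
    B ↦ AC
    C ↦ B

A->BCB, B->AC, C->B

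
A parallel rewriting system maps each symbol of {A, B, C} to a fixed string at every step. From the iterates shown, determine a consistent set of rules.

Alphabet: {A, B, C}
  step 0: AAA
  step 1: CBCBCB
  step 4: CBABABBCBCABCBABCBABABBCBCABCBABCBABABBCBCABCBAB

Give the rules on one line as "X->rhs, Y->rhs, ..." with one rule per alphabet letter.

A->CB, B->AB, C->BC

  step 0 ⇒ step 1: AAA ⇒ CB·CB·CB
    A ↦ CB
    B ↦ AB  (constrained at step 1)
    C ↦ BC  (constrained at step 1)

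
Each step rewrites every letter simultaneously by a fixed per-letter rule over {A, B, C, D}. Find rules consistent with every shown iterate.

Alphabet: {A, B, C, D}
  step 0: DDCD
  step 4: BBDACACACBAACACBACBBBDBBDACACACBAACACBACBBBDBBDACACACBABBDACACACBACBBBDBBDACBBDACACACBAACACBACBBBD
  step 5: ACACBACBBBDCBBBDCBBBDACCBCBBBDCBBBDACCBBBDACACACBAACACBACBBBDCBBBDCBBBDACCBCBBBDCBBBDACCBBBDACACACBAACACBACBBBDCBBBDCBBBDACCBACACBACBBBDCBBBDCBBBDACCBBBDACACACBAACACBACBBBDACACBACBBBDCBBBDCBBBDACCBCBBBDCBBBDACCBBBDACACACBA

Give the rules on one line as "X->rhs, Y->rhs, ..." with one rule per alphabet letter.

  step 4 ⇒ step 5: BBDACACACBAACACBACBBBDBBDACACACBAACACBACBBBDBBDACACACBABBDACACACBACBBBDBBDACBBDACACACBAACACBACBBBD ⇒ AC·AC·BA·CB·BBD·CB·BBD·CB·BBD·AC·CB·CB·BBD·CB·BBD·AC·CB·BBD·AC·AC·AC·BA·AC·AC·BA·CB·BBD·CB·BBD·CB·BBD·AC·CB·CB·BBD·CB·BBD·AC·CB·BBD·AC·AC·AC·BA·AC·AC·BA·CB·BBD·CB·BBD·CB·BBD·AC·CB·AC·AC·BA·CB·BBD·CB·BBD·CB·BBD·AC·CB·BBD·AC·AC·AC·BA·AC·AC·BA·CB·BBD·AC·AC·BA·CB·BBD·CB·BBD·CB·BBD·AC·CB·CB·BBD·CB·BBD·AC·CB·BBD·AC·AC·AC·BA
    A ↦ CB
    B ↦ AC
    C ↦ BBD
    D ↦ BA

A->CB, B->AC, C->BBD, D->BA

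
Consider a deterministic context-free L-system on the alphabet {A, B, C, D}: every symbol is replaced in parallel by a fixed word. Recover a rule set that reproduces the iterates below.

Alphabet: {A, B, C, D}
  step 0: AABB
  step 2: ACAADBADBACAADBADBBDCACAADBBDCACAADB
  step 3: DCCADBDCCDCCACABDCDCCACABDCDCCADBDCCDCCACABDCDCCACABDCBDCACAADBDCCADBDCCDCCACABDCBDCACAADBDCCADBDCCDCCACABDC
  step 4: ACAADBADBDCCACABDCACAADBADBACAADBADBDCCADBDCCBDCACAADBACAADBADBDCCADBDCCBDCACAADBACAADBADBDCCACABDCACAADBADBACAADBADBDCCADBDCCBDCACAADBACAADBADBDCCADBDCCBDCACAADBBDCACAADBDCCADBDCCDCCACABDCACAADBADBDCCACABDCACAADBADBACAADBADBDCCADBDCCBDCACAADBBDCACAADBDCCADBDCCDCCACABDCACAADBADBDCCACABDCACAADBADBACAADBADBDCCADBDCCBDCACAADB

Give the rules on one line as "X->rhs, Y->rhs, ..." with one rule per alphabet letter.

  step 3 ⇒ step 4: DCCADBDCCDCCACABDCDCCACABDCDCCADBDCCDCCACABDCDCCACABDCBDCACAADBDCCADBDCCDCCACABDCBDCACAADBDCCADBDCCDCCACABDC ⇒ ACA·ADB·ADB·DCC·ACA·BDC·ACA·ADB·ADB·ACA·ADB·ADB·DCC·ADB·DCC·BDC·ACA·ADB·ACA·ADB·ADB·DCC·ADB·DCC·BDC·ACA·ADB·ACA·ADB·ADB·DCC·ACA·BDC·ACA·ADB·ADB·ACA·ADB·ADB·DCC·ADB·DCC·BDC·ACA·ADB·ACA·ADB·ADB·DCC·ADB·DCC·BDC·ACA·ADB·BDC·ACA·ADB·DCC·ADB·DCC·DCC·ACA·BDC·ACA·ADB·ADB·DCC·ACA·BDC·ACA·ADB·ADB·ACA·ADB·ADB·DCC·ADB·DCC·BDC·ACA·ADB·BDC·ACA·ADB·DCC·ADB·DCC·DCC·ACA·BDC·ACA·ADB·ADB·DCC·ACA·BDC·ACA·ADB·ADB·ACA·ADB·ADB·DCC·ADB·DCC·BDC·ACA·ADB
    A ↦ DCC
    B ↦ BDC
    C ↦ ADB
    D ↦ ACA

A->DCC, B->BDC, C->ADB, D->ACA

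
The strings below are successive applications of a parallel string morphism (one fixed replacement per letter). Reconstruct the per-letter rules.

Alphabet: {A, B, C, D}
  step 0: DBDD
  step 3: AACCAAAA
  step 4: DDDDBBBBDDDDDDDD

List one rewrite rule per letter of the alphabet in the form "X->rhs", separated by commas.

  step 3 ⇒ step 4: AACCAAAA ⇒ DD·DD·BB·BB·DD·DD·DD·DD
    A ↦ DD
    C ↦ BB
    B ↦ C  (constrained at step 0)
    D ↦ A  (constrained at step 0)

A->DD, B->C, C->BB, D->A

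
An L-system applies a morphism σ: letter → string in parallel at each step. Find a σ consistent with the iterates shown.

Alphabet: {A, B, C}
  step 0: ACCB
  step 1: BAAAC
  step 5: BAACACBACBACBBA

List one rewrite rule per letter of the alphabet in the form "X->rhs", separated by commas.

A->B, B->AC, C->A

  step 0 ⇒ step 1: ACCB ⇒ B·A·A·AC
    A ↦ B
    B ↦ AC
    C ↦ A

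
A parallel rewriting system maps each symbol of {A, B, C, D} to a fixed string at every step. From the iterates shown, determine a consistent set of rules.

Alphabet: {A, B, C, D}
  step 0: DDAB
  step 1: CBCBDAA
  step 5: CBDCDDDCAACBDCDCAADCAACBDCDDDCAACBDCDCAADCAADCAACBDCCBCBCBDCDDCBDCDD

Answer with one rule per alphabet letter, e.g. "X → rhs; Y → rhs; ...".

A->D, B->AA, C->DC, D->CB

  step 0 ⇒ step 1: DDAB ⇒ CB·CB·D·AA
    A ↦ D
    B ↦ AA
    D ↦ CB
    C ↦ DC  (constrained at step 1)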